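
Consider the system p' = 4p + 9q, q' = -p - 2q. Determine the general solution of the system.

p(t) = -3c_1e^(t) - 3c_2te^(t) - c_2e^(t), q(t) = c_1e^(t) + c_2te^(t)

Coefficient matrix A = [[4, 9], [-1, -2]].
Characteristic polynomial det(A - λI) = λ^2 - 2λ + 1 = 0.
Single eigenvalue λ = 1 with algebraic multiplicity 2.
Eigenvector v = (-3,1); generalized eigenvector w with (A-λI)w=v is (-1,0).
General solution: e^(t)[c_1·v + c_2·(t·v + w)].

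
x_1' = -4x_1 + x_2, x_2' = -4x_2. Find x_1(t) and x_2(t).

Coefficient matrix A = [[-4, 1], [0, -4]].
Characteristic polynomial det(A - λI) = λ^2 + 8λ + 16 = 0.
Single eigenvalue λ = -4 with algebraic multiplicity 2.
Eigenvector v = (-1,0); generalized eigenvector w with (A-λI)w=v is (-2,-1).
General solution: e^(-4t)[C_1·v + C_2·(t·v + w)].

x_1(t) = -C_1e^(-4t) - C_2te^(-4t) - 2C_2e^(-4t), x_2(t) = -C_2e^(-4t)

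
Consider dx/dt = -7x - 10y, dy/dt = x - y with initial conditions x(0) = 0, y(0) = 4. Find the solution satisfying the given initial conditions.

Coefficient matrix A = [[-7, -10], [1, -1]].
Characteristic polynomial det(A - λI) = λ^2 + 8λ + 17 = 0.
Eigenvalues λ = -4 ± i (complex conjugate pair).
For λ=-4+i: an eigenvector is (3,-1) - i(1,0) = (3 - i, -1).
A real fundamental pair from Re and Im of e^((-4+i)t)v: X_1 = e^(-4t)(cos(t)·(3,-1) + sin(t)·(1,0)), X_2 = e^(-4t)(sin(t)·(3,-1) - cos(t)·(1,0)).
General solution: c_1X_1 + c_2X_2.
Applying x(0)=0, y(0)=4 gives c_1=-4, c_2=-12.

x(t) = -40e^(-4t)sin(t), y(t) = 12e^(-4t)sin(t) + 4e^(-4t)cos(t)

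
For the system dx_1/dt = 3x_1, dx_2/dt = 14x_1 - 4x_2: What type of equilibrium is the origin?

saddle

A = [[3,0],[14,-4]]; det(A-λI) = λ^2 + λ - 12.
λ = 3, -4: opposite signs.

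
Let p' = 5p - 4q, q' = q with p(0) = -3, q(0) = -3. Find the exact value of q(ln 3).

-9

A = [[5,-4],[0,1]]; eigenvalues λ = 5, 1.
Eigenvectors: (1,0) for λ=5, (-1,-1) for λ=1.
From the initial condition, c_1 = 0, c_2 = 3.
q(ln 3) = (0)(3^5)(0) + (3)(3^1)(-1) = -9.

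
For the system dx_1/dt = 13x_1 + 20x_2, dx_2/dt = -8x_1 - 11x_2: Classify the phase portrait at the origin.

unstable spiral

A = [[13,20],[-8,-11]]; det(A-λI) = λ^2 - 2λ + 17.
λ = 1 ± 4i: positive real part.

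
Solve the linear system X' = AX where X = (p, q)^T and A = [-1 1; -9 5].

Coefficient matrix A = [[-1, 1], [-9, 5]].
Characteristic polynomial det(A - λI) = λ^2 - 4λ + 4 = 0.
Single eigenvalue λ = 2 with algebraic multiplicity 2.
Eigenvector v = (-1,-3); generalized eigenvector w with (A-λI)w=v is (1,2).
General solution: e^(2t)[c_1·v + c_2·(t·v + w)].

p(t) = -c_1e^(2t) - c_2te^(2t) + c_2e^(2t), q(t) = -3c_1e^(2t) - 3c_2te^(2t) + 2c_2e^(2t)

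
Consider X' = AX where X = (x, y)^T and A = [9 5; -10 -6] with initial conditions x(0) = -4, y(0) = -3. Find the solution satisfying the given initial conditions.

x(t) = -11e^(4t) + 7e^(-t), y(t) = 11e^(4t) - 14e^(-t)

Coefficient matrix A = [[9, 5], [-10, -6]].
Characteristic polynomial det(A - λI) = λ^2 - 3λ - 4 = 0.
Eigenvalues λ = -1, 4.
For λ=-1: (A-λI) row 1 is [10, 5], so an eigenvector is (-1, 2).
For λ=4: (A-λI) row 1 is [5, 5], so an eigenvector is (1, -1).
General solution: C_1e^(-t)(-1,2) + C_2e^(4t)(1,-1).
Applying x(0)=-4, y(0)=-3 gives C_1=-7, C_2=-11.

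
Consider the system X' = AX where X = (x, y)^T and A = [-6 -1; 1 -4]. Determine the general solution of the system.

Coefficient matrix A = [[-6, -1], [1, -4]].
Characteristic polynomial det(A - λI) = λ^2 + 10λ + 25 = 0.
Single eigenvalue λ = -5 with algebraic multiplicity 2.
Eigenvector v = (-1,1); generalized eigenvector w with (A-λI)w=v is (0,1).
General solution: e^(-5t)[C_1·v + C_2·(t·v + w)].

x(t) = -C_1e^(-5t) - C_2te^(-5t), y(t) = C_1e^(-5t) + C_2te^(-5t) + C_2e^(-5t)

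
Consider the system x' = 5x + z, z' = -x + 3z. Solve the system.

x(t) = C_1e^(4t) + C_2te^(4t) - C_2e^(4t), z(t) = -C_1e^(4t) - C_2te^(4t) + 2C_2e^(4t)

Coefficient matrix A = [[5, 1], [-1, 3]].
Characteristic polynomial det(A - λI) = λ^2 - 8λ + 16 = 0.
Single eigenvalue λ = 4 with algebraic multiplicity 2.
Eigenvector v = (1,-1); generalized eigenvector w with (A-λI)w=v is (-1,2).
General solution: e^(4t)[C_1·v + C_2·(t·v + w)].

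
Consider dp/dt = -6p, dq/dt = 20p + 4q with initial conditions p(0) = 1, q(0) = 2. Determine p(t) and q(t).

Coefficient matrix A = [[-6, 0], [20, 4]].
Characteristic polynomial det(A - λI) = λ^2 + 2λ - 24 = 0.
Eigenvalues λ = -6, 4.
For λ=-6: (A-λI) row 2 is [20, 10], so an eigenvector is (1, -2).
For λ=4: (A-λI) row 1 is [-10, 0], so an eigenvector is (0, 1).
General solution: c_1e^(-6t)(1,-2) + c_2e^(4t)(0,1).
Applying p(0)=1, q(0)=2 gives c_1=1, c_2=4.

p(t) = e^(-6t), q(t) = 4e^(4t) - 2e^(-6t)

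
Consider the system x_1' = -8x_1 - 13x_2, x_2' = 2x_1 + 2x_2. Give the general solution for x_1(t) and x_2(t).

Coefficient matrix A = [[-8, -13], [2, 2]].
Characteristic polynomial det(A - λI) = λ^2 + 6λ + 10 = 0.
Eigenvalues λ = -3 ± i (complex conjugate pair).
For λ=-3+i: an eigenvector is (2,-1) - i(3,-1) = (2 - 3i, -1 + i).
A real fundamental pair from Re and Im of e^((-3+i)t)v: X_1 = e^(-3t)(cos(t)·(2,-1) + sin(t)·(3,-1)), X_2 = e^(-3t)(sin(t)·(2,-1) - cos(t)·(3,-1)).
General solution: c_1X_1 + c_2X_2.

x_1(t) = 3c_1e^(-3t)sin(t) + 2c_1e^(-3t)cos(t) + 2c_2e^(-3t)sin(t) - 3c_2e^(-3t)cos(t), x_2(t) = -c_1e^(-3t)sin(t) - c_1e^(-3t)cos(t) - c_2e^(-3t)sin(t) + c_2e^(-3t)cos(t)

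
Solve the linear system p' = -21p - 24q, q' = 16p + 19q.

Coefficient matrix A = [[-21, -24], [16, 19]].
Characteristic polynomial det(A - λI) = λ^2 + 2λ - 15 = 0.
Eigenvalues λ = -5, 3.
For λ=-5: (A-λI) row 1 is [-16, -24], so an eigenvector is (3, -2).
For λ=3: (A-λI) row 1 is [-24, -24], so an eigenvector is (1, -1).
General solution: c_1e^(-5t)(3,-2) + c_2e^(3t)(1,-1).

p(t) = 3c_1e^(-5t) + c_2e^(3t), q(t) = -2c_1e^(-5t) - c_2e^(3t)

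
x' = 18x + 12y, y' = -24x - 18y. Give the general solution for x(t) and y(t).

x(t) = -c_1e^(6t) + c_2e^(-6t), y(t) = c_1e^(6t) - 2c_2e^(-6t)

Coefficient matrix A = [[18, 12], [-24, -18]].
Characteristic polynomial det(A - λI) = λ^2 - 36 = 0.
Eigenvalues λ = 6, -6.
For λ=6: (A-λI) row 1 is [12, 12], so an eigenvector is (-1, 1).
For λ=-6: (A-λI) row 1 is [24, 12], so an eigenvector is (1, -2).
General solution: c_1e^(6t)(-1,1) + c_2e^(-6t)(1,-2).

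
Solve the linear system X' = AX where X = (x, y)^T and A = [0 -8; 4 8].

Coefficient matrix A = [[0, -8], [4, 8]].
Characteristic polynomial det(A - λI) = λ^2 - 8λ + 32 = 0.
Eigenvalues λ = 4 ± 4i (complex conjugate pair).
For λ=4+4i: an eigenvector is (-1,0) - i(1,-1) = (-1 - i, 0 + i).
A real fundamental pair from Re and Im of e^((4+4i)t)v: X_1 = e^(4t)(cos(4t)·(-1,0) + sin(4t)·(1,-1)), X_2 = e^(4t)(sin(4t)·(-1,0) - cos(4t)·(1,-1)).
General solution: K_1X_1 + K_2X_2.

x(t) = K_1e^(4t)sin(4t) - K_1e^(4t)cos(4t) - K_2e^(4t)sin(4t) - K_2e^(4t)cos(4t), y(t) = -K_1e^(4t)sin(4t) + K_2e^(4t)cos(4t)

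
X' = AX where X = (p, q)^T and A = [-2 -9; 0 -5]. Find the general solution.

p(t) = 3c_1e^(-5t) - c_2e^(-2t), q(t) = c_1e^(-5t)

Coefficient matrix A = [[-2, -9], [0, -5]].
Characteristic polynomial det(A - λI) = λ^2 + 7λ + 10 = 0.
Eigenvalues λ = -5, -2.
For λ=-5: (A-λI) row 1 is [3, -9], so an eigenvector is (3, 1).
For λ=-2: (A-λI) row 1 is [0, -9], so an eigenvector is (-1, 0).
General solution: c_1e^(-5t)(3,1) + c_2e^(-2t)(-1,0).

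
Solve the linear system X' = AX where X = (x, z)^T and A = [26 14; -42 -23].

Coefficient matrix A = [[26, 14], [-42, -23]].
Characteristic polynomial det(A - λI) = λ^2 - 3λ - 10 = 0.
Eigenvalues λ = -2, 5.
For λ=-2: (A-λI) row 1 is [28, 14], so an eigenvector is (-1, 2).
For λ=5: (A-λI) row 1 is [21, 14], so an eigenvector is (2, -3).
General solution: c_1e^(-2t)(-1,2) + c_2e^(5t)(2,-3).

x(t) = -c_1e^(-2t) + 2c_2e^(5t), z(t) = 2c_1e^(-2t) - 3c_2e^(5t)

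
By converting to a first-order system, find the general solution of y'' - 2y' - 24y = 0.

Let x_1 = y, x_2 = y'. Then x_1' = x_2 and x_2' = 24x_1 + 2x_2.
A = [[0,1],[24,2]]; det(A-λI) = λ^2 - 2λ - 24.
Eigenvalues λ = -4, 6 with eigenvectors (1,-4), (1,6).

y(t) = K_1e^(-4t) + K_2e^(6t)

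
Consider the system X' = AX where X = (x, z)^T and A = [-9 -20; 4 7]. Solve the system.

Coefficient matrix A = [[-9, -20], [4, 7]].
Characteristic polynomial det(A - λI) = λ^2 + 2λ + 17 = 0.
Eigenvalues λ = -1 ± 4i (complex conjugate pair).
For λ=-1+4i: an eigenvector is (-1,0) - i(2,-1) = (-1 - 2i, 0 + i).
A real fundamental pair from Re and Im of e^((-1+4i)t)v: X_1 = e^(-t)(cos(4t)·(-1,0) + sin(4t)·(2,-1)), X_2 = e^(-t)(sin(4t)·(-1,0) - cos(4t)·(2,-1)).
General solution: K_1X_1 + K_2X_2.

x(t) = 2K_1e^(-t)sin(4t) - K_1e^(-t)cos(4t) - K_2e^(-t)sin(4t) - 2K_2e^(-t)cos(4t), z(t) = -K_1e^(-t)sin(4t) + K_2e^(-t)cos(4t)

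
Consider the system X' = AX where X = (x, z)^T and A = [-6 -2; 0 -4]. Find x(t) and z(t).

Coefficient matrix A = [[-6, -2], [0, -4]].
Characteristic polynomial det(A - λI) = λ^2 + 10λ + 24 = 0.
Eigenvalues λ = -6, -4.
For λ=-6: (A-λI) row 1 is [0, -2], so an eigenvector is (-1, 0).
For λ=-4: (A-λI) row 1 is [-2, -2], so an eigenvector is (1, -1).
General solution: c_1e^(-6t)(-1,0) + c_2e^(-4t)(1,-1).

x(t) = -c_1e^(-6t) + c_2e^(-4t), z(t) = -c_2e^(-4t)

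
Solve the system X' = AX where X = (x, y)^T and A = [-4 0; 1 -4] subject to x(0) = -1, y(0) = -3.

x(t) = -e^(-4t), y(t) = -te^(-4t) - 3e^(-4t)

Coefficient matrix A = [[-4, 0], [1, -4]].
Characteristic polynomial det(A - λI) = λ^2 + 8λ + 16 = 0.
Single eigenvalue λ = -4 with algebraic multiplicity 2.
Eigenvector v = (0,1); generalized eigenvector w with (A-λI)w=v is (1,3).
General solution: e^(-4t)[K_1·v + K_2·(t·v + w)].
Applying x(0)=-1, y(0)=-3 gives K_1=0, K_2=-1.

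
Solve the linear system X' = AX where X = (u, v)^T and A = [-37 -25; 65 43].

u(t) = 2c_1e^(3t)sin(5t) + c_1e^(3t)cos(5t) + c_2e^(3t)sin(5t) - 2c_2e^(3t)cos(5t), v(t) = -3c_1e^(3t)sin(5t) - 2c_1e^(3t)cos(5t) - 2c_2e^(3t)sin(5t) + 3c_2e^(3t)cos(5t)

Coefficient matrix A = [[-37, -25], [65, 43]].
Characteristic polynomial det(A - λI) = λ^2 - 6λ + 34 = 0.
Eigenvalues λ = 3 ± 5i (complex conjugate pair).
For λ=3+5i: an eigenvector is (1,-2) - i(2,-3) = (1 - 2i, -2 + 3i).
A real fundamental pair from Re and Im of e^((3+5i)t)v: X_1 = e^(3t)(cos(5t)·(1,-2) + sin(5t)·(2,-3)), X_2 = e^(3t)(sin(5t)·(1,-2) - cos(5t)·(2,-3)).
General solution: c_1X_1 + c_2X_2.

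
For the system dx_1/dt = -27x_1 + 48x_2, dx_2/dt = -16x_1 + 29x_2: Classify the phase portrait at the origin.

A = [[-27,48],[-16,29]]; det(A-λI) = λ^2 - 2λ - 15.
λ = 5, -3: opposite signs.

saddle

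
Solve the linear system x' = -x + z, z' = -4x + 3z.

x(t) = -c_1e^(t) - c_2te^(t) + c_2e^(t), z(t) = -2c_1e^(t) - 2c_2te^(t) + c_2e^(t)

Coefficient matrix A = [[-1, 1], [-4, 3]].
Characteristic polynomial det(A - λI) = λ^2 - 2λ + 1 = 0.
Single eigenvalue λ = 1 with algebraic multiplicity 2.
Eigenvector v = (-1,-2); generalized eigenvector w with (A-λI)w=v is (1,1).
General solution: e^(t)[c_1·v + c_2·(t·v + w)].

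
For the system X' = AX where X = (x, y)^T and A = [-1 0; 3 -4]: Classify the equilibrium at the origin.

A = [[-1,0],[3,-4]]; det(A-λI) = λ^2 + 5λ + 4.
λ = -1, -4: both negative.

stable node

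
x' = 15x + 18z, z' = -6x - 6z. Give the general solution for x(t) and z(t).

Coefficient matrix A = [[15, 18], [-6, -6]].
Characteristic polynomial det(A - λI) = λ^2 - 9λ + 18 = 0.
Eigenvalues λ = 3, 6.
For λ=3: (A-λI) row 1 is [12, 18], so an eigenvector is (3, -2).
For λ=6: (A-λI) row 1 is [9, 18], so an eigenvector is (2, -1).
General solution: c_1e^(3t)(3,-2) + c_2e^(6t)(2,-1).

x(t) = 3c_1e^(3t) + 2c_2e^(6t), z(t) = -2c_1e^(3t) - c_2e^(6t)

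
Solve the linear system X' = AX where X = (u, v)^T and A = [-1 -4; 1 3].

Coefficient matrix A = [[-1, -4], [1, 3]].
Characteristic polynomial det(A - λI) = λ^2 - 2λ + 1 = 0.
Single eigenvalue λ = 1 with algebraic multiplicity 2.
Eigenvector v = (2,-1); generalized eigenvector w with (A-λI)w=v is (3,-2).
General solution: e^(t)[K_1·v + K_2·(t·v + w)].

u(t) = 2K_1e^(t) + 2K_2te^(t) + 3K_2e^(t), v(t) = -K_1e^(t) - K_2te^(t) - 2K_2e^(t)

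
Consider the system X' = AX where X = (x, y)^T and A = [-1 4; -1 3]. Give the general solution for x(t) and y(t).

Coefficient matrix A = [[-1, 4], [-1, 3]].
Characteristic polynomial det(A - λI) = λ^2 - 2λ + 1 = 0.
Single eigenvalue λ = 1 with algebraic multiplicity 2.
Eigenvector v = (-2,-1); generalized eigenvector w with (A-λI)w=v is (-1,-1).
General solution: e^(t)[c_1·v + c_2·(t·v + w)].

x(t) = -2c_1e^(t) - 2c_2te^(t) - c_2e^(t), y(t) = -c_1e^(t) - c_2te^(t) - c_2e^(t)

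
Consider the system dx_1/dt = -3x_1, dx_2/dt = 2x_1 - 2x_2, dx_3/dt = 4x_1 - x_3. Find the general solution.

x_1(t) = C_1e^(-3t), x_2(t) = -2C_1e^(-3t) + C_2e^(-2t), x_3(t) = -2C_1e^(-3t) + C_3e^(-t)

Coefficient matrix A = [[-3, 0, 0], [2, -2, 0], [4, 0, -1]].
det(A - λI) = 0 gives eigenvalues λ = -3, -2, -1.
For λ=-3: eigenvector (1,-2,-2).
For λ=-2: eigenvector (0,1,0).
For λ=-1: eigenvector (0,0,1).
General solution: C_1e^(-3t)(1,-2,-2) + C_2e^(-2t)(0,1,0) + C_3e^(-t)(0,0,1).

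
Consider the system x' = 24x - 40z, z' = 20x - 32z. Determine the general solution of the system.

Coefficient matrix A = [[24, -40], [20, -32]].
Characteristic polynomial det(A - λI) = λ^2 + 8λ + 32 = 0.
Eigenvalues λ = -4 ± 4i (complex conjugate pair).
For λ=-4+4i: an eigenvector is (-3,-2) - i(-1,-1) = (-3 + i, -2 + i).
A real fundamental pair from Re and Im of e^((-4+4i)t)v: X_1 = e^(-4t)(cos(4t)·(-3,-2) + sin(4t)·(-1,-1)), X_2 = e^(-4t)(sin(4t)·(-3,-2) - cos(4t)·(-1,-1)).
General solution: C_1X_1 + C_2X_2.

x(t) = -C_1e^(-4t)sin(4t) - 3C_1e^(-4t)cos(4t) - 3C_2e^(-4t)sin(4t) + C_2e^(-4t)cos(4t), z(t) = -C_1e^(-4t)sin(4t) - 2C_1e^(-4t)cos(4t) - 2C_2e^(-4t)sin(4t) + C_2e^(-4t)cos(4t)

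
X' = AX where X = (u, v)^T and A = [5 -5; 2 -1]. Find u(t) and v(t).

u(t) = 2C_1e^(2t)sin(t) - C_1e^(2t)cos(t) - C_2e^(2t)sin(t) - 2C_2e^(2t)cos(t), v(t) = C_1e^(2t)sin(t) - C_1e^(2t)cos(t) - C_2e^(2t)sin(t) - C_2e^(2t)cos(t)

Coefficient matrix A = [[5, -5], [2, -1]].
Characteristic polynomial det(A - λI) = λ^2 - 4λ + 5 = 0.
Eigenvalues λ = 2 ± i (complex conjugate pair).
For λ=2+i: an eigenvector is (-1,-1) - i(2,1) = (-1 - 2i, -1 - i).
A real fundamental pair from Re and Im of e^((2+i)t)v: X_1 = e^(2t)(cos(t)·(-1,-1) + sin(t)·(2,1)), X_2 = e^(2t)(sin(t)·(-1,-1) - cos(t)·(2,1)).
General solution: C_1X_1 + C_2X_2.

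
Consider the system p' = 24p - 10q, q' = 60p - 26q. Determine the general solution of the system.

p(t) = C_1e^(4t) + C_2e^(-6t), q(t) = 2C_1e^(4t) + 3C_2e^(-6t)

Coefficient matrix A = [[24, -10], [60, -26]].
Characteristic polynomial det(A - λI) = λ^2 + 2λ - 24 = 0.
Eigenvalues λ = 4, -6.
For λ=4: (A-λI) row 1 is [20, -10], so an eigenvector is (1, 2).
For λ=-6: (A-λI) row 1 is [30, -10], so an eigenvector is (1, 3).
General solution: C_1e^(4t)(1,2) + C_2e^(-6t)(1,3).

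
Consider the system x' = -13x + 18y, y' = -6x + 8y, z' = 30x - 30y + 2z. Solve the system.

x(t) = -3K_1e^(-t) + 2K_2e^(-4t), y(t) = -2K_1e^(-t) + K_2e^(-4t), z(t) = 10K_1e^(-t) - 5K_2e^(-4t) + K_3e^(2t)

Coefficient matrix A = [[-13, 18, 0], [-6, 8, 0], [30, -30, 2]].
det(A - λI) = 0 gives eigenvalues λ = -1, -4, 2.
For λ=-1: eigenvector (-3,-2,10).
For λ=-4: eigenvector (2,1,-5).
For λ=2: eigenvector (0,0,1).
General solution: K_1e^(-t)(-3,-2,10) + K_2e^(-4t)(2,1,-5) + K_3e^(2t)(0,0,1).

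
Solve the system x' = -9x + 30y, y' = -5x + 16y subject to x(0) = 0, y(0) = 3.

Coefficient matrix A = [[-9, 30], [-5, 16]].
Characteristic polynomial det(A - λI) = λ^2 - 7λ + 6 = 0.
Eigenvalues λ = 6, 1.
For λ=6: (A-λI) row 1 is [-15, 30], so an eigenvector is (2, 1).
For λ=1: (A-λI) row 1 is [-10, 30], so an eigenvector is (3, 1).
General solution: c_1e^(6t)(2,1) + c_2e^(t)(3,1).
Applying x(0)=0, y(0)=3 gives c_1=9, c_2=-6.

x(t) = 18e^(6t) - 18e^(t), y(t) = 9e^(6t) - 6e^(t)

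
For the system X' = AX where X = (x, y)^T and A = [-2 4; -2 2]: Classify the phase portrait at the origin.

center

A = [[-2,4],[-2,2]]; det(A-λI) = λ^2 + 4.
λ = 0 ± 2i: zero real part.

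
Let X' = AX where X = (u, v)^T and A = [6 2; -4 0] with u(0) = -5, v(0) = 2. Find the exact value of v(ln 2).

104

A = [[6,2],[-4,0]]; eigenvalues λ = 2, 4.
Eigenvectors: (1,-2) for λ=2, (-1,1) for λ=4.
From the initial condition, c_1 = 3, c_2 = 8.
v(ln 2) = (3)(2^2)(-2) + (8)(2^4)(1) = 104.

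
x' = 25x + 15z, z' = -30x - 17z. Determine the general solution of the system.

Coefficient matrix A = [[25, 15], [-30, -17]].
Characteristic polynomial det(A - λI) = λ^2 - 8λ + 25 = 0.
Eigenvalues λ = 4 ± 3i (complex conjugate pair).
For λ=4+3i: an eigenvector is (2,-3) - i(-1,1) = (2 + i, -3 - i).
A real fundamental pair from Re and Im of e^((4+3i)t)v: X_1 = e^(4t)(cos(3t)·(2,-3) + sin(3t)·(-1,1)), X_2 = e^(4t)(sin(3t)·(2,-3) - cos(3t)·(-1,1)).
General solution: K_1X_1 + K_2X_2.

x(t) = -K_1e^(4t)sin(3t) + 2K_1e^(4t)cos(3t) + 2K_2e^(4t)sin(3t) + K_2e^(4t)cos(3t), z(t) = K_1e^(4t)sin(3t) - 3K_1e^(4t)cos(3t) - 3K_2e^(4t)sin(3t) - K_2e^(4t)cos(3t)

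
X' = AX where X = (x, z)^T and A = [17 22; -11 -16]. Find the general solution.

Coefficient matrix A = [[17, 22], [-11, -16]].
Characteristic polynomial det(A - λI) = λ^2 - λ - 30 = 0.
Eigenvalues λ = -5, 6.
For λ=-5: (A-λI) row 1 is [22, 22], so an eigenvector is (-1, 1).
For λ=6: (A-λI) row 1 is [11, 22], so an eigenvector is (-2, 1).
General solution: C_1e^(-5t)(-1,1) + C_2e^(6t)(-2,1).

x(t) = -C_1e^(-5t) - 2C_2e^(6t), z(t) = C_1e^(-5t) + C_2e^(6t)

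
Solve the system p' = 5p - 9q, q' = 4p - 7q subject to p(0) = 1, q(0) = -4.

Coefficient matrix A = [[5, -9], [4, -7]].
Characteristic polynomial det(A - λI) = λ^2 + 2λ + 1 = 0.
Single eigenvalue λ = -1 with algebraic multiplicity 2.
Eigenvector v = (-3,-2); generalized eigenvector w with (A-λI)w=v is (1,1).
General solution: e^(-t)[C_1·v + C_2·(t·v + w)].
Applying p(0)=1, q(0)=-4 gives C_1=-5, C_2=-14.

p(t) = 42te^(-t) + e^(-t), q(t) = 28te^(-t) - 4e^(-t)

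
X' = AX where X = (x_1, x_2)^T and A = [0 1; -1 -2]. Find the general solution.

Coefficient matrix A = [[0, 1], [-1, -2]].
Characteristic polynomial det(A - λI) = λ^2 + 2λ + 1 = 0.
Single eigenvalue λ = -1 with algebraic multiplicity 2.
Eigenvector v = (-1,1); generalized eigenvector w with (A-λI)w=v is (0,-1).
General solution: e^(-t)[K_1·v + K_2·(t·v + w)].

x_1(t) = -K_1e^(-t) - K_2te^(-t), x_2(t) = K_1e^(-t) + K_2te^(-t) - K_2e^(-t)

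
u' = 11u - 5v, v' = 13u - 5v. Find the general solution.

Coefficient matrix A = [[11, -5], [13, -5]].
Characteristic polynomial det(A - λI) = λ^2 - 6λ + 10 = 0.
Eigenvalues λ = 3 ± i (complex conjugate pair).
For λ=3+i: an eigenvector is (1,2) - i(-2,-3) = (1 + 2i, 2 + 3i).
A real fundamental pair from Re and Im of e^((3+i)t)v: X_1 = e^(3t)(cos(t)·(1,2) + sin(t)·(-2,-3)), X_2 = e^(3t)(sin(t)·(1,2) - cos(t)·(-2,-3)).
General solution: c_1X_1 + c_2X_2.

u(t) = -2c_1e^(3t)sin(t) + c_1e^(3t)cos(t) + c_2e^(3t)sin(t) + 2c_2e^(3t)cos(t), v(t) = -3c_1e^(3t)sin(t) + 2c_1e^(3t)cos(t) + 2c_2e^(3t)sin(t) + 3c_2e^(3t)cos(t)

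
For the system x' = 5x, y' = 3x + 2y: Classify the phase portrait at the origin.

A = [[5,0],[3,2]]; det(A-λI) = λ^2 - 7λ + 10.
λ = 2, 5: both positive.

unstable node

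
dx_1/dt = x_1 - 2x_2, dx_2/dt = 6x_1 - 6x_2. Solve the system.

Coefficient matrix A = [[1, -2], [6, -6]].
Characteristic polynomial det(A - λI) = λ^2 + 5λ + 6 = 0.
Eigenvalues λ = -2, -3.
For λ=-2: (A-λI) row 1 is [3, -2], so an eigenvector is (2, 3).
For λ=-3: (A-λI) row 1 is [4, -2], so an eigenvector is (-1, -2).
General solution: C_1e^(-2t)(2,3) + C_2e^(-3t)(-1,-2).

x_1(t) = 2C_1e^(-2t) - C_2e^(-3t), x_2(t) = 3C_1e^(-2t) - 2C_2e^(-3t)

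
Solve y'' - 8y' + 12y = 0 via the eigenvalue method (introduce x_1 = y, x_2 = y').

Let x_1 = y, x_2 = y'. Then x_1' = x_2 and x_2' = -12x_1 + 8x_2.
A = [[0,1],[-12,8]]; det(A-λI) = λ^2 - 8λ + 12.
Eigenvalues λ = 2, 6 with eigenvectors (1,2), (1,6).

y(t) = C_1e^(2t) + C_2e^(6t)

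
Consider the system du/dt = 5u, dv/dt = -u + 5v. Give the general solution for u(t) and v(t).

Coefficient matrix A = [[5, 0], [-1, 5]].
Characteristic polynomial det(A - λI) = λ^2 - 10λ + 25 = 0.
Single eigenvalue λ = 5 with algebraic multiplicity 2.
Eigenvector v = (0,-1); generalized eigenvector w with (A-λI)w=v is (1,3).
General solution: e^(5t)[c_1·v + c_2·(t·v + w)].

u(t) = c_2e^(5t), v(t) = -c_1e^(5t) - c_2te^(5t) + 3c_2e^(5t)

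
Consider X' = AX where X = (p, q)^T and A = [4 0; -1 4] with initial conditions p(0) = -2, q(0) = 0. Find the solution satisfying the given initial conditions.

Coefficient matrix A = [[4, 0], [-1, 4]].
Characteristic polynomial det(A - λI) = λ^2 - 8λ + 16 = 0.
Single eigenvalue λ = 4 with algebraic multiplicity 2.
Eigenvector v = (0,1); generalized eigenvector w with (A-λI)w=v is (-1,-2).
General solution: e^(4t)[C_1·v + C_2·(t·v + w)].
Applying p(0)=-2, q(0)=0 gives C_1=4, C_2=2.

p(t) = -2e^(4t), q(t) = 2te^(4t)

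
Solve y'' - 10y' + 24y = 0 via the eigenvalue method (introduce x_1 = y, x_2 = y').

y(t) = C_1e^(4t) + C_2e^(6t)

Let x_1 = y, x_2 = y'. Then x_1' = x_2 and x_2' = -24x_1 + 10x_2.
A = [[0,1],[-24,10]]; det(A-λI) = λ^2 - 10λ + 24.
Eigenvalues λ = 4, 6 with eigenvectors (1,4), (1,6).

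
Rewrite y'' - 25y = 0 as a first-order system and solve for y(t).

y(t) = K_1e^(5t) + K_2e^(-5t)

Let x_1 = y, x_2 = y'. Then x_1' = x_2 and x_2' = 25x_1.
A = [[0,1],[25,0]]; det(A-λI) = λ^2 - 25.
Eigenvalues λ = 5, -5 with eigenvectors (1,5), (1,-5).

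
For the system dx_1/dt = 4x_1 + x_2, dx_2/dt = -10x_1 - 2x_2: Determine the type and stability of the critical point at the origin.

unstable spiral

A = [[4,1],[-10,-2]]; det(A-λI) = λ^2 - 2λ + 2.
λ = 1 ± i: positive real part.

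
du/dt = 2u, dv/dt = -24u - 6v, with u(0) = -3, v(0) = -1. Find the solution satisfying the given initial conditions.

u(t) = -3e^(2t), v(t) = 9e^(2t) - 10e^(-6t)

Coefficient matrix A = [[2, 0], [-24, -6]].
Characteristic polynomial det(A - λI) = λ^2 + 4λ - 12 = 0.
Eigenvalues λ = 2, -6.
For λ=2: (A-λI) row 2 is [-24, -8], so an eigenvector is (-1, 3).
For λ=-6: (A-λI) row 1 is [8, 0], so an eigenvector is (0, 1).
General solution: C_1e^(2t)(-1,3) + C_2e^(-6t)(0,1).
Applying u(0)=-3, v(0)=-1 gives C_1=3, C_2=-10.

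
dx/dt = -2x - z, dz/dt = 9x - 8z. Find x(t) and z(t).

Coefficient matrix A = [[-2, -1], [9, -8]].
Characteristic polynomial det(A - λI) = λ^2 + 10λ + 25 = 0.
Single eigenvalue λ = -5 with algebraic multiplicity 2.
Eigenvector v = (-1,-3); generalized eigenvector w with (A-λI)w=v is (0,1).
General solution: e^(-5t)[c_1·v + c_2·(t·v + w)].

x(t) = -c_1e^(-5t) - c_2te^(-5t), z(t) = -3c_1e^(-5t) - 3c_2te^(-5t) + c_2e^(-5t)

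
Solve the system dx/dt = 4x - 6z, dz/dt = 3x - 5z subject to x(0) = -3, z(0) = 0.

Coefficient matrix A = [[4, -6], [3, -5]].
Characteristic polynomial det(A - λI) = λ^2 + λ - 2 = 0.
Eigenvalues λ = -2, 1.
For λ=-2: (A-λI) row 1 is [6, -6], so an eigenvector is (1, 1).
For λ=1: (A-λI) row 1 is [3, -6], so an eigenvector is (2, 1).
General solution: C_1e^(-2t)(1,1) + C_2e^(t)(2,1).
Applying x(0)=-3, z(0)=0 gives C_1=3, C_2=-3.

x(t) = -6e^(t) + 3e^(-2t), z(t) = -3e^(t) + 3e^(-2t)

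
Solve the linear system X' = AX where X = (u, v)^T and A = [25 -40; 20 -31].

u(t) = C_1e^(-3t)sin(4t) + 3C_1e^(-3t)cos(4t) + 3C_2e^(-3t)sin(4t) - C_2e^(-3t)cos(4t), v(t) = C_1e^(-3t)sin(4t) + 2C_1e^(-3t)cos(4t) + 2C_2e^(-3t)sin(4t) - C_2e^(-3t)cos(4t)

Coefficient matrix A = [[25, -40], [20, -31]].
Characteristic polynomial det(A - λI) = λ^2 + 6λ + 25 = 0.
Eigenvalues λ = -3 ± 4i (complex conjugate pair).
For λ=-3+4i: an eigenvector is (3,2) - i(1,1) = (3 - i, 2 - i).
A real fundamental pair from Re and Im of e^((-3+4i)t)v: X_1 = e^(-3t)(cos(4t)·(3,2) + sin(4t)·(1,1)), X_2 = e^(-3t)(sin(4t)·(3,2) - cos(4t)·(1,1)).
General solution: C_1X_1 + C_2X_2.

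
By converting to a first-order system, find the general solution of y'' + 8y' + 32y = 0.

Let x_1 = y, x_2 = y'. Then x_1' = x_2 and x_2' = -32x_1 - 8x_2.
A = [[0,1],[-32,-8]]; det(A-λI) = λ^2 + 8λ + 32.
Eigenvalues λ = -4 ± 4i.

y(t) = c_1e^(-4t)cos(4t) + c_2e^(-4t)sin(4t)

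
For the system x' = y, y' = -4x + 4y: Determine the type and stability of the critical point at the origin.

A = [[0,1],[-4,4]]; det(A-λI) = λ^2 - 4λ + 4.
repeated λ = 2 with a single eigenvector.

unstable improper node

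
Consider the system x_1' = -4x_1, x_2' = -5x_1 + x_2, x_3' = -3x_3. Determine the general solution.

Coefficient matrix A = [[-4, 0, 0], [-5, 1, 0], [0, 0, -3]].
det(A - λI) = 0 gives eigenvalues λ = -3, 1, -4.
For λ=-3: eigenvector (0,0,1).
For λ=1: eigenvector (0,1,0).
For λ=-4: eigenvector (1,1,0).
General solution: C_1e^(-3t)(0,0,1) + C_2e^(t)(0,1,0) + C_3e^(-4t)(1,1,0).

x_1(t) = C_3e^(-4t), x_2(t) = C_2e^(t) + C_3e^(-4t), x_3(t) = C_1e^(-3t)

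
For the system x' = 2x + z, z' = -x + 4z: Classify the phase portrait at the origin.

A = [[2,1],[-1,4]]; det(A-λI) = λ^2 - 6λ + 9.
repeated λ = 3 with a single eigenvector.

unstable improper node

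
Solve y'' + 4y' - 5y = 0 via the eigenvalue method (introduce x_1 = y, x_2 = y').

y(t) = K_1e^(-5t) + K_2e^(t)

Let x_1 = y, x_2 = y'. Then x_1' = x_2 and x_2' = 5x_1 - 4x_2.
A = [[0,1],[5,-4]]; det(A-λI) = λ^2 + 4λ - 5.
Eigenvalues λ = -5, 1 with eigenvectors (1,-5), (1,1).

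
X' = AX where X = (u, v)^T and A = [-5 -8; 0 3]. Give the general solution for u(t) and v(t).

u(t) = K_1e^(3t) + K_2e^(-5t), v(t) = -K_1e^(3t)

Coefficient matrix A = [[-5, -8], [0, 3]].
Characteristic polynomial det(A - λI) = λ^2 + 2λ - 15 = 0.
Eigenvalues λ = 3, -5.
For λ=3: (A-λI) row 1 is [-8, -8], so an eigenvector is (1, -1).
For λ=-5: (A-λI) row 1 is [0, -8], so an eigenvector is (1, 0).
General solution: K_1e^(3t)(1,-1) + K_2e^(-5t)(1,0).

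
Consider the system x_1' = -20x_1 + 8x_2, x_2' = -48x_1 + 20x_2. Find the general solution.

x_1(t) = C_1e^(-4t) + C_2e^(4t), x_2(t) = 2C_1e^(-4t) + 3C_2e^(4t)

Coefficient matrix A = [[-20, 8], [-48, 20]].
Characteristic polynomial det(A - λI) = λ^2 - 16 = 0.
Eigenvalues λ = -4, 4.
For λ=-4: (A-λI) row 1 is [-16, 8], so an eigenvector is (1, 2).
For λ=4: (A-λI) row 1 is [-24, 8], so an eigenvector is (1, 3).
General solution: C_1e^(-4t)(1,2) + C_2e^(4t)(1,3).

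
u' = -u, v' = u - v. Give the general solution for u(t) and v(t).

u(t) = c_2e^(-t), v(t) = c_1e^(-t) + c_2te^(-t) - 2c_2e^(-t)

Coefficient matrix A = [[-1, 0], [1, -1]].
Characteristic polynomial det(A - λI) = λ^2 + 2λ + 1 = 0.
Single eigenvalue λ = -1 with algebraic multiplicity 2.
Eigenvector v = (0,1); generalized eigenvector w with (A-λI)w=v is (1,-2).
General solution: e^(-t)[c_1·v + c_2·(t·v + w)].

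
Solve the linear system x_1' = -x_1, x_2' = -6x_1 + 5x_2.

x_1(t) = -C_1e^(-t), x_2(t) = -C_1e^(-t) + C_2e^(5t)

Coefficient matrix A = [[-1, 0], [-6, 5]].
Characteristic polynomial det(A - λI) = λ^2 - 4λ - 5 = 0.
Eigenvalues λ = -1, 5.
For λ=-1: (A-λI) row 2 is [-6, 6], so an eigenvector is (-1, -1).
For λ=5: (A-λI) row 1 is [-6, 0], so an eigenvector is (0, 1).
General solution: C_1e^(-t)(-1,-1) + C_2e^(5t)(0,1).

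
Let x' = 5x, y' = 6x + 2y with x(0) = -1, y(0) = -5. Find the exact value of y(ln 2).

-76

A = [[5,0],[6,2]]; eigenvalues λ = 5, 2.
Eigenvectors: (1,2) for λ=5, (0,-1) for λ=2.
From the initial condition, c_1 = -1, c_2 = 3.
y(ln 2) = (-1)(2^5)(2) + (3)(2^2)(-1) = -76.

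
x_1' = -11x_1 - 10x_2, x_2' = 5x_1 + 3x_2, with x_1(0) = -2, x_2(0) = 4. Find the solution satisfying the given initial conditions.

Coefficient matrix A = [[-11, -10], [5, 3]].
Characteristic polynomial det(A - λI) = λ^2 + 8λ + 17 = 0.
Eigenvalues λ = -4 ± i (complex conjugate pair).
For λ=-4+i: an eigenvector is (-1,1) - i(-3,2) = (-1 + 3i, 1 - 2i).
A real fundamental pair from Re and Im of e^((-4+i)t)v: X_1 = e^(-4t)(cos(t)·(-1,1) + sin(t)·(-3,2)), X_2 = e^(-4t)(sin(t)·(-1,1) - cos(t)·(-3,2)).
General solution: C_1X_1 + C_2X_2.
Applying x_1(0)=-2, x_2(0)=4 gives C_1=8, C_2=2.

x_1(t) = -26e^(-4t)sin(t) - 2e^(-4t)cos(t), x_2(t) = 18e^(-4t)sin(t) + 4e^(-4t)cos(t)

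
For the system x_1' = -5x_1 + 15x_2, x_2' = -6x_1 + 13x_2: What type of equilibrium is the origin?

unstable spiral

A = [[-5,15],[-6,13]]; det(A-λI) = λ^2 - 8λ + 25.
λ = 4 ± 3i: positive real part.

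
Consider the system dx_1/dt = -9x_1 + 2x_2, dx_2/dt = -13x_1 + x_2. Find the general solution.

Coefficient matrix A = [[-9, 2], [-13, 1]].
Characteristic polynomial det(A - λI) = λ^2 + 8λ + 17 = 0.
Eigenvalues λ = -4 ± i (complex conjugate pair).
For λ=-4+i: an eigenvector is (-1,-3) - i(-1,-2) = (-1 + i, -3 + 2i).
A real fundamental pair from Re and Im of e^((-4+i)t)v: X_1 = e^(-4t)(cos(t)·(-1,-3) + sin(t)·(-1,-2)), X_2 = e^(-4t)(sin(t)·(-1,-3) - cos(t)·(-1,-2)).
General solution: K_1X_1 + K_2X_2.

x_1(t) = -K_1e^(-4t)sin(t) - K_1e^(-4t)cos(t) - K_2e^(-4t)sin(t) + K_2e^(-4t)cos(t), x_2(t) = -2K_1e^(-4t)sin(t) - 3K_1e^(-4t)cos(t) - 3K_2e^(-4t)sin(t) + 2K_2e^(-4t)cos(t)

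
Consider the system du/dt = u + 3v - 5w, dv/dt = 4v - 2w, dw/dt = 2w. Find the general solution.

u(t) = -c_1e^(4t) - 2c_2e^(2t) + c_3e^(t), v(t) = -c_1e^(4t) + c_2e^(2t), w(t) = c_2e^(2t)

Coefficient matrix A = [[1, 3, -5], [0, 4, -2], [0, 0, 2]].
det(A - λI) = 0 gives eigenvalues λ = 4, 2, 1.
For λ=4: eigenvector (-1,-1,0).
For λ=2: eigenvector (-2,1,1).
For λ=1: eigenvector (1,0,0).
General solution: c_1e^(4t)(-1,-1,0) + c_2e^(2t)(-2,1,1) + c_3e^(t)(1,0,0).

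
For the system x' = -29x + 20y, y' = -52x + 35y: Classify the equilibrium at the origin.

A = [[-29,20],[-52,35]]; det(A-λI) = λ^2 - 6λ + 25.
λ = 3 ± 4i: positive real part.

unstable spiral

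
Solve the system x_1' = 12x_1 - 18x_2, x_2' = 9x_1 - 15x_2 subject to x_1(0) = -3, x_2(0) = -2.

x_1(t) = -2e^(3t) - e^(-6t), x_2(t) = -e^(3t) - e^(-6t)

Coefficient matrix A = [[12, -18], [9, -15]].
Characteristic polynomial det(A - λI) = λ^2 + 3λ - 18 = 0.
Eigenvalues λ = -6, 3.
For λ=-6: (A-λI) row 1 is [18, -18], so an eigenvector is (-1, -1).
For λ=3: (A-λI) row 1 is [9, -18], so an eigenvector is (2, 1).
General solution: K_1e^(-6t)(-1,-1) + K_2e^(3t)(2,1).
Applying x_1(0)=-3, x_2(0)=-2 gives K_1=1, K_2=-1.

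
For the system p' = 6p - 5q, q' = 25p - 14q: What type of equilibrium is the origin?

stable spiral

A = [[6,-5],[25,-14]]; det(A-λI) = λ^2 + 8λ + 41.
λ = -4 ± 5i: negative real part.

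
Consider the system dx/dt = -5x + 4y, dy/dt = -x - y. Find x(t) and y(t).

x(t) = -2c_1e^(-3t) - 2c_2te^(-3t) - c_2e^(-3t), y(t) = -c_1e^(-3t) - c_2te^(-3t) - c_2e^(-3t)

Coefficient matrix A = [[-5, 4], [-1, -1]].
Characteristic polynomial det(A - λI) = λ^2 + 6λ + 9 = 0.
Single eigenvalue λ = -3 with algebraic multiplicity 2.
Eigenvector v = (-2,-1); generalized eigenvector w with (A-λI)w=v is (-1,-1).
General solution: e^(-3t)[c_1·v + c_2·(t·v + w)].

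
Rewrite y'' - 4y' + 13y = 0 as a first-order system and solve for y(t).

y(t) = C_1e^(2t)cos(3t) + C_2e^(2t)sin(3t)

Let x_1 = y, x_2 = y'. Then x_1' = x_2 and x_2' = -13x_1 + 4x_2.
A = [[0,1],[-13,4]]; det(A-λI) = λ^2 - 4λ + 13.
Eigenvalues λ = 2 ± 3i.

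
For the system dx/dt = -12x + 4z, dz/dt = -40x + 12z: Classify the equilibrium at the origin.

A = [[-12,4],[-40,12]]; det(A-λI) = λ^2 + 16.
λ = 0 ± 4i: zero real part.

center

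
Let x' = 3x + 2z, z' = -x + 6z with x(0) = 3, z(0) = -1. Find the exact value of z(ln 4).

-4096

A = [[3,2],[-1,6]]; eigenvalues λ = 5, 4.
Eigenvectors: (-1,-1) for λ=5, (-2,-1) for λ=4.
From the initial condition, c_1 = 5, c_2 = -4.
z(ln 4) = (5)(4^5)(-1) + (-4)(4^4)(-1) = -4096.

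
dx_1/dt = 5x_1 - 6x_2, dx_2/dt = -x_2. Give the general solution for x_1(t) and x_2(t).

x_1(t) = -C_1e^(-t) + C_2e^(5t), x_2(t) = -C_1e^(-t)

Coefficient matrix A = [[5, -6], [0, -1]].
Characteristic polynomial det(A - λI) = λ^2 - 4λ - 5 = 0.
Eigenvalues λ = -1, 5.
For λ=-1: (A-λI) row 1 is [6, -6], so an eigenvector is (-1, -1).
For λ=5: (A-λI) row 1 is [0, -6], so an eigenvector is (1, 0).
General solution: C_1e^(-t)(-1,-1) + C_2e^(5t)(1,0).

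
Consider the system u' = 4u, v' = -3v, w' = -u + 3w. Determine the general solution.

u(t) = -C_3e^(4t), v(t) = C_2e^(-3t), w(t) = C_1e^(3t) + C_3e^(4t)

Coefficient matrix A = [[4, 0, 0], [0, -3, 0], [-1, 0, 3]].
det(A - λI) = 0 gives eigenvalues λ = 3, -3, 4.
For λ=3: eigenvector (0,0,1).
For λ=-3: eigenvector (0,1,0).
For λ=4: eigenvector (-1,0,1).
General solution: C_1e^(3t)(0,0,1) + C_2e^(-3t)(0,1,0) + C_3e^(4t)(-1,0,1).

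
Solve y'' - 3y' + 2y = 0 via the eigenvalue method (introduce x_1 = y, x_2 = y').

y(t) = c_1e^(2t) + c_2e^(t)

Let x_1 = y, x_2 = y'. Then x_1' = x_2 and x_2' = -2x_1 + 3x_2.
A = [[0,1],[-2,3]]; det(A-λI) = λ^2 - 3λ + 2.
Eigenvalues λ = 2, 1 with eigenvectors (1,2), (1,1).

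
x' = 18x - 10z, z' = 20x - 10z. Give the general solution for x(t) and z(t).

x(t) = -2K_1e^(4t)sin(2t) - K_1e^(4t)cos(2t) - K_2e^(4t)sin(2t) + 2K_2e^(4t)cos(2t), z(t) = -3K_1e^(4t)sin(2t) - K_1e^(4t)cos(2t) - K_2e^(4t)sin(2t) + 3K_2e^(4t)cos(2t)

Coefficient matrix A = [[18, -10], [20, -10]].
Characteristic polynomial det(A - λI) = λ^2 - 8λ + 20 = 0.
Eigenvalues λ = 4 ± 2i (complex conjugate pair).
For λ=4+2i: an eigenvector is (-1,-1) - i(-2,-3) = (-1 + 2i, -1 + 3i).
A real fundamental pair from Re and Im of e^((4+2i)t)v: X_1 = e^(4t)(cos(2t)·(-1,-1) + sin(2t)·(-2,-3)), X_2 = e^(4t)(sin(2t)·(-1,-1) - cos(2t)·(-2,-3)).
General solution: K_1X_1 + K_2X_2.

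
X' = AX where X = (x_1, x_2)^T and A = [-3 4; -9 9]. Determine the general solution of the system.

x_1(t) = 2C_1e^(3t) + 2C_2te^(3t) - C_2e^(3t), x_2(t) = 3C_1e^(3t) + 3C_2te^(3t) - C_2e^(3t)

Coefficient matrix A = [[-3, 4], [-9, 9]].
Characteristic polynomial det(A - λI) = λ^2 - 6λ + 9 = 0.
Single eigenvalue λ = 3 with algebraic multiplicity 2.
Eigenvector v = (2,3); generalized eigenvector w with (A-λI)w=v is (-1,-1).
General solution: e^(3t)[C_1·v + C_2·(t·v + w)].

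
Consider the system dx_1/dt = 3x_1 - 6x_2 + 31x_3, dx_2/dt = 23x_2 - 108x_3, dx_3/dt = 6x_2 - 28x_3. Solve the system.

x_1(t) = -C_1e^(-4t) - 2C_2e^(-t) + C_3e^(3t), x_2(t) = 4C_1e^(-4t) + 9C_2e^(-t), x_3(t) = C_1e^(-4t) + 2C_2e^(-t)

Coefficient matrix A = [[3, -6, 31], [0, 23, -108], [0, 6, -28]].
det(A - λI) = 0 gives eigenvalues λ = -4, -1, 3.
For λ=-4: eigenvector (-1,4,1).
For λ=-1: eigenvector (-2,9,2).
For λ=3: eigenvector (1,0,0).
General solution: C_1e^(-4t)(-1,4,1) + C_2e^(-t)(-2,9,2) + C_3e^(3t)(1,0,0).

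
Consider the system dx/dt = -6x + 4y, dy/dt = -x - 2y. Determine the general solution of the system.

x(t) = 2c_1e^(-4t) + 2c_2te^(-4t) + 3c_2e^(-4t), y(t) = c_1e^(-4t) + c_2te^(-4t) + 2c_2e^(-4t)

Coefficient matrix A = [[-6, 4], [-1, -2]].
Characteristic polynomial det(A - λI) = λ^2 + 8λ + 16 = 0.
Single eigenvalue λ = -4 with algebraic multiplicity 2.
Eigenvector v = (2,1); generalized eigenvector w with (A-λI)w=v is (3,2).
General solution: e^(-4t)[c_1·v + c_2·(t·v + w)].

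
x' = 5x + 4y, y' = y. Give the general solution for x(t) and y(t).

x(t) = c_1e^(t) - c_2e^(5t), y(t) = -c_1e^(t)

Coefficient matrix A = [[5, 4], [0, 1]].
Characteristic polynomial det(A - λI) = λ^2 - 6λ + 5 = 0.
Eigenvalues λ = 1, 5.
For λ=1: (A-λI) row 1 is [4, 4], so an eigenvector is (1, -1).
For λ=5: (A-λI) row 1 is [0, 4], so an eigenvector is (-1, 0).
General solution: c_1e^(t)(1,-1) + c_2e^(5t)(-1,0).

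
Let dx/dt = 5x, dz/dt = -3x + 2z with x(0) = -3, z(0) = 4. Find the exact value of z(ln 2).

A = [[5,0],[-3,2]]; eigenvalues λ = 2, 5.
Eigenvectors: (0,1) for λ=2, (1,-1) for λ=5.
From the initial condition, c_1 = 1, c_2 = -3.
z(ln 2) = (1)(2^2)(1) + (-3)(2^5)(-1) = 100.

100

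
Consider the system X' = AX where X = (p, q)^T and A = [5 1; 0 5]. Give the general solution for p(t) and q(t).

Coefficient matrix A = [[5, 1], [0, 5]].
Characteristic polynomial det(A - λI) = λ^2 - 10λ + 25 = 0.
Single eigenvalue λ = 5 with algebraic multiplicity 2.
Eigenvector v = (-1,0); generalized eigenvector w with (A-λI)w=v is (-2,-1).
General solution: e^(5t)[C_1·v + C_2·(t·v + w)].

p(t) = -C_1e^(5t) - C_2te^(5t) - 2C_2e^(5t), q(t) = -C_2e^(5t)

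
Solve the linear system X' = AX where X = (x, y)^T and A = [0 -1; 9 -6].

x(t) = -c_1e^(-3t) - c_2te^(-3t) - c_2e^(-3t), y(t) = -3c_1e^(-3t) - 3c_2te^(-3t) - 2c_2e^(-3t)

Coefficient matrix A = [[0, -1], [9, -6]].
Characteristic polynomial det(A - λI) = λ^2 + 6λ + 9 = 0.
Single eigenvalue λ = -3 with algebraic multiplicity 2.
Eigenvector v = (-1,-3); generalized eigenvector w with (A-λI)w=v is (-1,-2).
General solution: e^(-3t)[c_1·v + c_2·(t·v + w)].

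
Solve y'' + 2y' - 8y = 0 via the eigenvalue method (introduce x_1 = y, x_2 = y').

y(t) = C_1e^(2t) + C_2e^(-4t)

Let x_1 = y, x_2 = y'. Then x_1' = x_2 and x_2' = 8x_1 - 2x_2.
A = [[0,1],[8,-2]]; det(A-λI) = λ^2 + 2λ - 8.
Eigenvalues λ = 2, -4 with eigenvectors (1,2), (1,-4).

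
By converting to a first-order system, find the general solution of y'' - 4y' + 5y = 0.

Let x_1 = y, x_2 = y'. Then x_1' = x_2 and x_2' = -5x_1 + 4x_2.
A = [[0,1],[-5,4]]; det(A-λI) = λ^2 - 4λ + 5.
Eigenvalues λ = 2 ± i.

y(t) = K_1e^(2t)cos(t) + K_2e^(2t)sin(t)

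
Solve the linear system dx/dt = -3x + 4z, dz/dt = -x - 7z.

Coefficient matrix A = [[-3, 4], [-1, -7]].
Characteristic polynomial det(A - λI) = λ^2 + 10λ + 25 = 0.
Single eigenvalue λ = -5 with algebraic multiplicity 2.
Eigenvector v = (2,-1); generalized eigenvector w with (A-λI)w=v is (1,0).
General solution: e^(-5t)[c_1·v + c_2·(t·v + w)].

x(t) = 2c_1e^(-5t) + 2c_2te^(-5t) + c_2e^(-5t), z(t) = -c_1e^(-5t) - c_2te^(-5t)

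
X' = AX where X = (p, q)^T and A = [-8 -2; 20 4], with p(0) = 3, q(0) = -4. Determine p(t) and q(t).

p(t) = -5e^(-2t)sin(2t) + 3e^(-2t)cos(2t), q(t) = 18e^(-2t)sin(2t) - 4e^(-2t)cos(2t)

Coefficient matrix A = [[-8, -2], [20, 4]].
Characteristic polynomial det(A - λI) = λ^2 + 4λ + 8 = 0.
Eigenvalues λ = -2 ± 2i (complex conjugate pair).
For λ=-2+2i: an eigenvector is (1,-3) - i(0,1) = (1, -3 - i).
A real fundamental pair from Re and Im of e^((-2+2i)t)v: X_1 = e^(-2t)(cos(2t)·(1,-3) + sin(2t)·(0,1)), X_2 = e^(-2t)(sin(2t)·(1,-3) - cos(2t)·(0,1)).
General solution: c_1X_1 + c_2X_2.
Applying p(0)=3, q(0)=-4 gives c_1=3, c_2=-5.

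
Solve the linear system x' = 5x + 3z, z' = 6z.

Coefficient matrix A = [[5, 3], [0, 6]].
Characteristic polynomial det(A - λI) = λ^2 - 11λ + 30 = 0.
Eigenvalues λ = 6, 5.
For λ=6: (A-λI) row 1 is [-1, 3], so an eigenvector is (-3, -1).
For λ=5: (A-λI) row 1 is [0, 3], so an eigenvector is (1, 0).
General solution: K_1e^(6t)(-3,-1) + K_2e^(5t)(1,0).

x(t) = -3K_1e^(6t) + K_2e^(5t), z(t) = -K_1e^(6t)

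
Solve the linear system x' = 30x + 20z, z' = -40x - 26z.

Coefficient matrix A = [[30, 20], [-40, -26]].
Characteristic polynomial det(A - λI) = λ^2 - 4λ + 20 = 0.
Eigenvalues λ = 2 ± 4i (complex conjugate pair).
For λ=2+4i: an eigenvector is (2,-3) - i(-1,1) = (2 + i, -3 - i).
A real fundamental pair from Re and Im of e^((2+4i)t)v: X_1 = e^(2t)(cos(4t)·(2,-3) + sin(4t)·(-1,1)), X_2 = e^(2t)(sin(4t)·(2,-3) - cos(4t)·(-1,1)).
General solution: K_1X_1 + K_2X_2.

x(t) = -K_1e^(2t)sin(4t) + 2K_1e^(2t)cos(4t) + 2K_2e^(2t)sin(4t) + K_2e^(2t)cos(4t), z(t) = K_1e^(2t)sin(4t) - 3K_1e^(2t)cos(4t) - 3K_2e^(2t)sin(4t) - K_2e^(2t)cos(4t)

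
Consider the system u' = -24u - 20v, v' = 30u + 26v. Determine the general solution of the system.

Coefficient matrix A = [[-24, -20], [30, 26]].
Characteristic polynomial det(A - λI) = λ^2 - 2λ - 24 = 0.
Eigenvalues λ = -4, 6.
For λ=-4: (A-λI) row 1 is [-20, -20], so an eigenvector is (1, -1).
For λ=6: (A-λI) row 1 is [-30, -20], so an eigenvector is (2, -3).
General solution: K_1e^(-4t)(1,-1) + K_2e^(6t)(2,-3).

u(t) = K_1e^(-4t) + 2K_2e^(6t), v(t) = -K_1e^(-4t) - 3K_2e^(6t)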